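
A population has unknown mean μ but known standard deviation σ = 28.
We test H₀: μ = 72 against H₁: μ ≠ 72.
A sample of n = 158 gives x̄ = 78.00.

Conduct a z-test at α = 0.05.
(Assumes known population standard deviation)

Answer: z = 2.6935, reject H₀

Derivation:
Standard error: SE = σ/√n = 28/√158 = 2.2276
z-statistic: z = (x̄ - μ₀)/SE = (78.00 - 72)/2.2276 = 2.6935
Critical value: ±1.960
p-value = 0.0071
Decision: reject H₀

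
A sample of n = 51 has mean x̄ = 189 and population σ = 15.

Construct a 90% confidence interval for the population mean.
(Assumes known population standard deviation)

Answer: (185.5448, 192.4552)

Derivation:
Confidence level: 90%, α = 0.1
z_0.05 = 1.645
SE = σ/√n = 15/√51 = 2.1004
Margin of error = 1.645 × 2.1004 = 3.4552
CI: x̄ ± margin = 189 ± 3.4552
CI: (185.5448, 192.4552)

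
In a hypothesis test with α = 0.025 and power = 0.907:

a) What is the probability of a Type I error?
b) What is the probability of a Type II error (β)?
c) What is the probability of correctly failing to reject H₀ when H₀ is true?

Answer: a) 0.025, b) 0.093, c) 0.975

Derivation:
a) Type I error probability = α = 0.025
b) Power = P(reject H₀ | H₁ true) = 1 - β = 0.907, so Type II error probability = β = 1 - Power = 0.093
c) P(fail to reject H₀ | H₀ true) = 1 - α = 0.975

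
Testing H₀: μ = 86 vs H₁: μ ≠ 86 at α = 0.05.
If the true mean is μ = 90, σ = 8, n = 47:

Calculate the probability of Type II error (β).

SE = σ/√n = 8/√47 = 1.1669
Critical values: μ₀ ± z_0.025×SE = 86 ± 1.960×1.1669
Acceptance region: (83.7129, 88.2871)
Under H₁ (μ = 90): z_high = (88.2871 - 90)/1.1669 = -1.4679, z_low = (83.7129 - 90)/1.1669 = -5.3879
β = P(not reject | H₁) = Φ(-1.4679) - Φ(-5.3879) ≈ 0.0711

Answer: β ≈ 0.0711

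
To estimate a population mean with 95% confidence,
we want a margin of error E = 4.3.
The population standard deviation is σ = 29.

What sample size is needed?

z_0.025 = 1.960
n = (z×σ/E)² = (1.960×29/4.3)²
n = 174.7315
Round up: n = 175

Answer: n = 175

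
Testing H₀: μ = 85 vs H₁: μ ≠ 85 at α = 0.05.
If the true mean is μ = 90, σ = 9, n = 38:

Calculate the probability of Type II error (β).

Answer: β ≈ 0.0715

Derivation:
SE = σ/√n = 9/√38 = 1.4600
Critical values: μ₀ ± z_0.025×SE = 85 ± 1.960×1.4600
Acceptance region: (82.1384, 87.8616)
Under H₁ (μ = 90): z_high = (87.8616 - 90)/1.4600 = -1.4647, z_low = (82.1384 - 90)/1.4600 = -5.3847
β = P(not reject | H₁) = Φ(-1.4647) - Φ(-5.3847) ≈ 0.0715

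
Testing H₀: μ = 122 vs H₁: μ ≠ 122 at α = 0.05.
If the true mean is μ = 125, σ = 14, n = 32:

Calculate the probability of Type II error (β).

SE = σ/√n = 14/√32 = 2.4749
Critical values: μ₀ ± z_0.025×SE = 122 ± 1.960×2.4749
Acceptance region: (117.1492, 126.8508)
Under H₁ (μ = 125): z_high = (126.8508 - 125)/2.4749 = 0.7478, z_low = (117.1492 - 125)/2.4749 = -3.1722
β = P(not reject | H₁) = Φ(0.7478) - Φ(-3.1722) ≈ 0.7720

Answer: β ≈ 0.7720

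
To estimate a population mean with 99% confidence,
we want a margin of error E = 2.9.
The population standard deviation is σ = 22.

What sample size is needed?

Answer: n = 382

Derivation:
z_0.005 = 2.576
n = (z×σ/E)² = (2.576×22/2.9)²
n = 381.8925
Round up: n = 382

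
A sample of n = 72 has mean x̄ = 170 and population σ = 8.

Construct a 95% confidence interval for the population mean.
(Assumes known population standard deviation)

Answer: (168.1521, 171.8479)

Derivation:
Confidence level: 95%, α = 0.05
z_0.025 = 1.960
SE = σ/√n = 8/√72 = 0.9428
Margin of error = 1.960 × 0.9428 = 1.8479
CI: x̄ ± margin = 170 ± 1.8479
CI: (168.1521, 171.8479)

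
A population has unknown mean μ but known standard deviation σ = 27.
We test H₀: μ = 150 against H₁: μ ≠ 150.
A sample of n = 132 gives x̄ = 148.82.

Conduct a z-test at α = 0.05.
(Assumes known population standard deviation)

Standard error: SE = σ/√n = 27/√132 = 2.3500
z-statistic: z = (x̄ - μ₀)/SE = (148.82 - 150)/2.3500 = -0.5021
Critical value: ±1.960
p-value = 0.6156
Decision: fail to reject H₀

Answer: z = -0.5021, fail to reject H₀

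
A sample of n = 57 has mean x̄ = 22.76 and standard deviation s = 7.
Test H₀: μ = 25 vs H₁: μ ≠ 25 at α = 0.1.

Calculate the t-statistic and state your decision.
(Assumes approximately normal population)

Answer: t = -2.4159, reject H₀

Derivation:
df = n - 1 = 56
SE = s/√n = 7/√57 = 0.9272
t = (x̄ - μ₀)/SE = (22.76 - 25)/0.9272 = -2.4159
Critical value: t_{0.05,56} = ±1.673
p-value ≈ 0.0190
Decision: reject H₀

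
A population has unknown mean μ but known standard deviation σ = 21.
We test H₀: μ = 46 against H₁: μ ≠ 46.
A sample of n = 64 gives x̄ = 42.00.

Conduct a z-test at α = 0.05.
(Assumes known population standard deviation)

Standard error: SE = σ/√n = 21/√64 = 2.6250
z-statistic: z = (x̄ - μ₀)/SE = (42.00 - 46)/2.6250 = -1.5238
Critical value: ±1.960
p-value = 0.1276
Decision: fail to reject H₀

Answer: z = -1.5238, fail to reject H₀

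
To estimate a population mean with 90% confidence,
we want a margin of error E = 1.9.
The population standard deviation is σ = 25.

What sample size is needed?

Answer: n = 469

Derivation:
z_0.05 = 1.645
n = (z×σ/E)² = (1.645×25/1.9)²
n = 468.4946
Round up: n = 469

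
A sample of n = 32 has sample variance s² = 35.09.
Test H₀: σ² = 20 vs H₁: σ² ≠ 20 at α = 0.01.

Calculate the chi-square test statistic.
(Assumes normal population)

Answer: χ² = 54.3895, fail to reject H₀

Derivation:
df = n - 1 = 31
χ² = (n-1)s²/σ₀² = 31×35.09/20 = 54.3895
Critical values: χ²_{0.995,31} = 14.458, χ²_{0.005,31} = 55.003
Rejection region: χ² < 14.458 or χ² > 55.003
Decision: fail to reject H₀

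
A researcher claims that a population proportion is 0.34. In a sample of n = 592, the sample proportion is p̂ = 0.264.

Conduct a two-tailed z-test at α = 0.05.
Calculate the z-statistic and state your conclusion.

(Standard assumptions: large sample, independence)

H₀: p = 0.34, H₁: p ≠ 0.34
Standard error: SE = √(p₀(1-p₀)/n) = √(0.34×0.66/592) = 0.019469
z-statistic: z = (p̂ - p₀)/SE = (0.264 - 0.34)/0.019469 = -3.9036
Critical value: z_0.025 = ±1.960
p-value = 0.0001
Decision: reject H₀ at α = 0.05

Answer: z = -3.9036, reject H₀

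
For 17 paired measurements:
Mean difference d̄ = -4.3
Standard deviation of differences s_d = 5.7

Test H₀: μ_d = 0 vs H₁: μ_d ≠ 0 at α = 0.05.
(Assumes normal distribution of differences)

df = n - 1 = 16
SE = s_d/√n = 5.7/√17 = 1.3825
t = d̄/SE = -4.3/1.3825 = -3.1103
Critical value: t_{0.025,16} = ±2.120
p-value ≈ 0.0067
Decision: reject H₀

Answer: t = -3.1103, reject H₀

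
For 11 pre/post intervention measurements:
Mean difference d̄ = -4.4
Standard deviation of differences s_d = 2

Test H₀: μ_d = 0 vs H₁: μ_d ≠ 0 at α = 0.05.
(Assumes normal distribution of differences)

Answer: t = -7.2968, reject H₀

Derivation:
df = n - 1 = 10
SE = s_d/√n = 2/√11 = 0.6030
t = d̄/SE = -4.4/0.6030 = -7.2968
Critical value: t_{0.025,10} = ±2.228
p-value < 0.0001
Decision: reject H₀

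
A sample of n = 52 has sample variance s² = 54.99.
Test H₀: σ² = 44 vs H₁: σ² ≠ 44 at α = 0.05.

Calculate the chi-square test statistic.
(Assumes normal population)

df = n - 1 = 51
χ² = (n-1)s²/σ₀² = 51×54.99/44 = 63.7384
Critical values: χ²_{0.975,51} = 33.162, χ²_{0.025,51} = 72.616
Rejection region: χ² < 33.162 or χ² > 72.616
Decision: fail to reject H₀

Answer: χ² = 63.7384, fail to reject H₀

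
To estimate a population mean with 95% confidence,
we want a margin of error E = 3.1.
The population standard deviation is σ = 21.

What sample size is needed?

z_0.025 = 1.960
n = (z×σ/E)² = (1.960×21/3.1)²
n = 176.2899
Round up: n = 177

Answer: n = 177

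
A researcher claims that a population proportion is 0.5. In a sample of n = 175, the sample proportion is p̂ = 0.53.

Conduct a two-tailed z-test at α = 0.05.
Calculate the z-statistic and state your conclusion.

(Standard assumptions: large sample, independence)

Answer: z = 0.7937, fail to reject H₀

Derivation:
H₀: p = 0.5, H₁: p ≠ 0.5
Standard error: SE = √(p₀(1-p₀)/n) = √(0.5×0.5/175) = 0.037796
z-statistic: z = (p̂ - p₀)/SE = (0.53 - 0.5)/0.037796 = 0.7937
Critical value: z_0.025 = ±1.960
p-value = 0.4274
Decision: fail to reject H₀ at α = 0.05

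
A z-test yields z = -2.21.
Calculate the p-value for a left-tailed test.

For z = -2.21:
p = P(Z < -2.21) = Φ(-2.21) = 0.0136

Answer: p-value ≈ 0.0136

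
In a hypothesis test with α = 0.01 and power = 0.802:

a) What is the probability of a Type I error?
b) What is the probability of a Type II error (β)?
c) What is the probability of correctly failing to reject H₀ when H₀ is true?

a) Type I error probability = α = 0.01
b) Power = P(reject H₀ | H₁ true) = 1 - β = 0.802, so Type II error probability = β = 1 - Power = 0.198
c) P(fail to reject H₀ | H₀ true) = 1 - α = 0.99

Answer: a) 0.01, b) 0.198, c) 0.99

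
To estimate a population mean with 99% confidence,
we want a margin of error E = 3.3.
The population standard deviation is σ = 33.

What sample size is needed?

Answer: n = 664

Derivation:
z_0.005 = 2.576
n = (z×σ/E)² = (2.576×33/3.3)²
n = 663.5776
Round up: n = 664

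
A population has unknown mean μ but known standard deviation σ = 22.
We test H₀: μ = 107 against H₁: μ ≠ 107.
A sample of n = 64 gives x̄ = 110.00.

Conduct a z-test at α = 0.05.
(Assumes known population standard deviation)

Answer: z = 1.0909, fail to reject H₀

Derivation:
Standard error: SE = σ/√n = 22/√64 = 2.7500
z-statistic: z = (x̄ - μ₀)/SE = (110.00 - 107)/2.7500 = 1.0909
Critical value: ±1.960
p-value = 0.2753
Decision: fail to reject H₀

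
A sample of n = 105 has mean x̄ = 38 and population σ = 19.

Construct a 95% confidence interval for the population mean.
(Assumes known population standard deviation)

Answer: (34.3658, 41.6342)

Derivation:
Confidence level: 95%, α = 0.05
z_0.025 = 1.960
SE = σ/√n = 19/√105 = 1.8542
Margin of error = 1.960 × 1.8542 = 3.6342
CI: x̄ ± margin = 38 ± 3.6342
CI: (34.3658, 41.6342)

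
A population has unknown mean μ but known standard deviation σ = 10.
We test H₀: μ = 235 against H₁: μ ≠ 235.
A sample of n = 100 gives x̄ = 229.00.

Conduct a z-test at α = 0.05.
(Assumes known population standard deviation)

Standard error: SE = σ/√n = 10/√100 = 1.0000
z-statistic: z = (x̄ - μ₀)/SE = (229.00 - 235)/1.0000 = -6.0000
Critical value: ±1.960
p-value < 0.0001
Decision: reject H₀

Answer: z = -6.0000, reject H₀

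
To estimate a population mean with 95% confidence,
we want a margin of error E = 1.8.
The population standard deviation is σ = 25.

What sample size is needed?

z_0.025 = 1.960
n = (z×σ/E)² = (1.960×25/1.8)²
n = 741.0494
Round up: n = 742

Answer: n = 742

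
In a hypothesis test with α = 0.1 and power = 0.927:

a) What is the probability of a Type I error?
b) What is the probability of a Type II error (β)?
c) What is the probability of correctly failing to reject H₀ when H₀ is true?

Answer: a) 0.1, b) 0.073, c) 0.9

Derivation:
a) Type I error probability = α = 0.1
b) Power = P(reject H₀ | H₁ true) = 1 - β = 0.927, so Type II error probability = β = 1 - Power = 0.073
c) P(fail to reject H₀ | H₀ true) = 1 - α = 0.9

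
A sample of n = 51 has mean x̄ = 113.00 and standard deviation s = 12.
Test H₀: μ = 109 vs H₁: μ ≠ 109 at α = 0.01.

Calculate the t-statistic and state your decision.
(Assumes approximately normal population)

df = n - 1 = 50
SE = s/√n = 12/√51 = 1.6803
t = (x̄ - μ₀)/SE = (113.00 - 109)/1.6803 = 2.3805
Critical value: t_{0.005,50} = ±2.678
p-value ≈ 0.0211
Decision: fail to reject H₀

Answer: t = 2.3805, fail to reject H₀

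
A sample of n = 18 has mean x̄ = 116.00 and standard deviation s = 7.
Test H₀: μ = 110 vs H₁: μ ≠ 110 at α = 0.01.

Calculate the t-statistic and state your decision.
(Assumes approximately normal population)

df = n - 1 = 17
SE = s/√n = 7/√18 = 1.6499
t = (x̄ - μ₀)/SE = (116.00 - 110)/1.6499 = 3.6366
Critical value: t_{0.005,17} = ±2.898
p-value ≈ 0.0020
Decision: reject H₀

Answer: t = 3.6366, reject H₀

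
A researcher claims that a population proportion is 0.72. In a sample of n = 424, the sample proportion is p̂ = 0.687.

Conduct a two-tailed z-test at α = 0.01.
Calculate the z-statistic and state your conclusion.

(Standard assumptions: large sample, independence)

H₀: p = 0.72, H₁: p ≠ 0.72
Standard error: SE = √(p₀(1-p₀)/n) = √(0.72×0.28/424) = 0.021805
z-statistic: z = (p̂ - p₀)/SE = (0.687 - 0.72)/0.021805 = -1.5134
Critical value: z_0.005 = ±2.576
p-value = 0.1302
Decision: fail to reject H₀ at α = 0.01

Answer: z = -1.5134, fail to reject H₀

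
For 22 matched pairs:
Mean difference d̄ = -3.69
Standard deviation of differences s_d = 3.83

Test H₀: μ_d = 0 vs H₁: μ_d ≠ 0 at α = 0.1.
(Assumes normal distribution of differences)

Answer: t = -4.5187, reject H₀

Derivation:
df = n - 1 = 21
SE = s_d/√n = 3.83/√22 = 0.8166
t = d̄/SE = -3.69/0.8166 = -4.5187
Critical value: t_{0.05,21} = ±1.721
p-value ≈ 0.0002
Decision: reject H₀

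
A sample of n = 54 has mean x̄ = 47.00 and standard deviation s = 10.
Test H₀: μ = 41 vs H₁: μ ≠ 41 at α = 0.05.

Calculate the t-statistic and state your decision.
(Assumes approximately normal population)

Answer: t = 4.4092, reject H₀

Derivation:
df = n - 1 = 53
SE = s/√n = 10/√54 = 1.3608
t = (x̄ - μ₀)/SE = (47.00 - 41)/1.3608 = 4.4092
Critical value: t_{0.025,53} = ±2.006
p-value ≈ 0.0001
Decision: reject H₀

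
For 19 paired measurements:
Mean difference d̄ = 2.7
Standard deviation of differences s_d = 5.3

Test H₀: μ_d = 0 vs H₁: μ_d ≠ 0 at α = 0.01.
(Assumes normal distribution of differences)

df = n - 1 = 18
SE = s_d/√n = 5.3/√19 = 1.2159
t = d̄/SE = 2.7/1.2159 = 2.2206
Critical value: t_{0.005,18} = ±2.878
p-value ≈ 0.0395
Decision: fail to reject H₀

Answer: t = 2.2206, fail to reject H₀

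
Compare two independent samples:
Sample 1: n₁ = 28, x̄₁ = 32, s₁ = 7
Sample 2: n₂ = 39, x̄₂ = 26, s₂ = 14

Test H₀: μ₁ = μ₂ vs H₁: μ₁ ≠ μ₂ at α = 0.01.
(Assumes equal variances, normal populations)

Answer: t = 2.0852, fail to reject H₀

Derivation:
Pooled variance: s²_p = [27×7² + 38×14²]/(65) = 134.9385
s_p = 11.6163
SE = s_p×√(1/n₁ + 1/n₂) = 11.6163×√(1/28 + 1/39) = 2.8774
t = (x̄₁ - x̄₂)/SE = (32 - 26)/2.8774 = 2.0852
df = 65, t-critical = ±2.654
Decision: fail to reject H₀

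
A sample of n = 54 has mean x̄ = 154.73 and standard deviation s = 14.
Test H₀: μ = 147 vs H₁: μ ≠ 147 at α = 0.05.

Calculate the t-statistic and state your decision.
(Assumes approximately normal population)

df = n - 1 = 53
SE = s/√n = 14/√54 = 1.9052
t = (x̄ - μ₀)/SE = (154.73 - 147)/1.9052 = 4.0573
Critical value: t_{0.025,53} = ±2.006
p-value ≈ 0.0002
Decision: reject H₀

Answer: t = 4.0573, reject H₀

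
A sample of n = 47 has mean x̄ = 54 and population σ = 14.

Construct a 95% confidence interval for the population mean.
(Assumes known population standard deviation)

Confidence level: 95%, α = 0.05
z_0.025 = 1.960
SE = σ/√n = 14/√47 = 2.0421
Margin of error = 1.960 × 2.0421 = 4.0025
CI: x̄ ± margin = 54 ± 4.0025
CI: (49.9975, 58.0025)

Answer: (49.9975, 58.0025)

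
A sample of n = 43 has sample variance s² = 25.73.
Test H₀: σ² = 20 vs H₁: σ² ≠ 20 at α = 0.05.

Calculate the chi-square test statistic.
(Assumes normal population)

Answer: χ² = 54.0330, fail to reject H₀

Derivation:
df = n - 1 = 42
χ² = (n-1)s²/σ₀² = 42×25.73/20 = 54.0330
Critical values: χ²_{0.975,42} = 25.999, χ²_{0.025,42} = 61.777
Rejection region: χ² < 25.999 or χ² > 61.777
Decision: fail to reject H₀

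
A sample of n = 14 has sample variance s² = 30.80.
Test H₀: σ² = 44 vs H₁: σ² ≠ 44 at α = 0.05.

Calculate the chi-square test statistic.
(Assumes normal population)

df = n - 1 = 13
χ² = (n-1)s²/σ₀² = 13×30.80/44 = 9.1000
Critical values: χ²_{0.975,13} = 5.009, χ²_{0.025,13} = 24.736
Rejection region: χ² < 5.009 or χ² > 24.736
Decision: fail to reject H₀

Answer: χ² = 9.1000, fail to reject H₀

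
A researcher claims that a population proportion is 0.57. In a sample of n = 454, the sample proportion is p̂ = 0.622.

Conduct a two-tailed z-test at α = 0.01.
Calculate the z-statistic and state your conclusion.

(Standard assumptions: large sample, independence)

H₀: p = 0.57, H₁: p ≠ 0.57
Standard error: SE = √(p₀(1-p₀)/n) = √(0.57×0.43/454) = 0.023235
z-statistic: z = (p̂ - p₀)/SE = (0.622 - 0.57)/0.023235 = 2.2380
Critical value: z_0.005 = ±2.576
p-value = 0.0252
Decision: fail to reject H₀ at α = 0.01

Answer: z = 2.2380, fail to reject H₀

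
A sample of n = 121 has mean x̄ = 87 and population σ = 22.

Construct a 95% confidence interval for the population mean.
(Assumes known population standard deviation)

Answer: (83.0800, 90.9200)

Derivation:
Confidence level: 95%, α = 0.05
z_0.025 = 1.960
SE = σ/√n = 22/√121 = 2.0000
Margin of error = 1.960 × 2.0000 = 3.9200
CI: x̄ ± margin = 87 ± 3.9200
CI: (83.0800, 90.9200)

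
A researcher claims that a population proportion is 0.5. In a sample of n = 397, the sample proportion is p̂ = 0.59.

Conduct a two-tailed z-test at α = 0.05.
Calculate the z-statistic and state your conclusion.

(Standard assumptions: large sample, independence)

H₀: p = 0.5, H₁: p ≠ 0.5
Standard error: SE = √(p₀(1-p₀)/n) = √(0.5×0.5/397) = 0.025094
z-statistic: z = (p̂ - p₀)/SE = (0.59 - 0.5)/0.025094 = 3.5865
Critical value: z_0.025 = ±1.960
p-value = 0.0003
Decision: reject H₀ at α = 0.05

Answer: z = 3.5865, reject H₀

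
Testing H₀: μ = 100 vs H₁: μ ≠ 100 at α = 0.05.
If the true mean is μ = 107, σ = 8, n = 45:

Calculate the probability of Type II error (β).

SE = σ/√n = 8/√45 = 1.1926
Critical values: μ₀ ± z_0.025×SE = 100 ± 1.960×1.1926
Acceptance region: (97.6625, 102.3375)
Under H₁ (μ = 107): z_high = (102.3375 - 107)/1.1926 = -3.9095, z_low = (97.6625 - 107)/1.1926 = -7.8295
β = P(not reject | H₁) = Φ(-3.9095) - Φ(-7.8295) ≈ 0.0000

Answer: β ≈ 0.0000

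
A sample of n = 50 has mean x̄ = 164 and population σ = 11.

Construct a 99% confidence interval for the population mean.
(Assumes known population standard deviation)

Confidence level: 99%, α = 0.01
z_0.005 = 2.576
SE = σ/√n = 11/√50 = 1.5556
Margin of error = 2.576 × 1.5556 = 4.0072
CI: x̄ ± margin = 164 ± 4.0072
CI: (159.9928, 168.0072)

Answer: (159.9928, 168.0072)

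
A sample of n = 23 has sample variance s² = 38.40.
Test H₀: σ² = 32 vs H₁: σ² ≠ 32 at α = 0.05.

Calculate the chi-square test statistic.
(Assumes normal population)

Answer: χ² = 26.4000, fail to reject H₀

Derivation:
df = n - 1 = 22
χ² = (n-1)s²/σ₀² = 22×38.40/32 = 26.4000
Critical values: χ²_{0.975,22} = 10.982, χ²_{0.025,22} = 36.781
Rejection region: χ² < 10.982 or χ² > 36.781
Decision: fail to reject H₀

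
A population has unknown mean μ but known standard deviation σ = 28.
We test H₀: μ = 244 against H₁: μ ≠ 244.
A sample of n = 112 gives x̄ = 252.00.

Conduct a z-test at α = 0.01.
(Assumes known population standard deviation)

Answer: z = 3.0237, reject H₀

Derivation:
Standard error: SE = σ/√n = 28/√112 = 2.6458
z-statistic: z = (x̄ - μ₀)/SE = (252.00 - 244)/2.6458 = 3.0237
Critical value: ±2.576
p-value = 0.0025
Decision: reject H₀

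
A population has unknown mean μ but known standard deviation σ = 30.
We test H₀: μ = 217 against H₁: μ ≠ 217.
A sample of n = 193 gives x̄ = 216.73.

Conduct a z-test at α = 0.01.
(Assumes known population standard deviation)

Standard error: SE = σ/√n = 30/√193 = 2.1594
z-statistic: z = (x̄ - μ₀)/SE = (216.73 - 217)/2.1594 = -0.1250
Critical value: ±2.576
p-value = 0.9005
Decision: fail to reject H₀

Answer: z = -0.1250, fail to reject H₀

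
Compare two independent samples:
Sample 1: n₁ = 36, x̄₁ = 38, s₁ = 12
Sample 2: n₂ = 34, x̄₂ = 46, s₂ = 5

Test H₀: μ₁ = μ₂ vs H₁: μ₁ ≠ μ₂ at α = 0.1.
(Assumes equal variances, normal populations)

Pooled variance: s²_p = [35×12² + 33×5²]/(68) = 86.2500
s_p = 9.2871
SE = s_p×√(1/n₁ + 1/n₂) = 9.2871×√(1/36 + 1/34) = 2.2209
t = (x̄₁ - x̄₂)/SE = (38 - 46)/2.2209 = -3.6021
df = 68, t-critical = ±1.668
Decision: reject H₀

Answer: t = -3.6021, reject H₀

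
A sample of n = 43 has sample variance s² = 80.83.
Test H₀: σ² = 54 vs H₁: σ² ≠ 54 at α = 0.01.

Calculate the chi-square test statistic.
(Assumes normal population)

df = n - 1 = 42
χ² = (n-1)s²/σ₀² = 42×80.83/54 = 62.8678
Critical values: χ²_{0.995,42} = 22.138, χ²_{0.005,42} = 69.336
Rejection region: χ² < 22.138 or χ² > 69.336
Decision: fail to reject H₀

Answer: χ² = 62.8678, fail to reject H₀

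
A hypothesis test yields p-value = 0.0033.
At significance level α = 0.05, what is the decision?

Compare p-value to α:
0.0033 < 0.05
Decision: reject H₀

Answer: reject H₀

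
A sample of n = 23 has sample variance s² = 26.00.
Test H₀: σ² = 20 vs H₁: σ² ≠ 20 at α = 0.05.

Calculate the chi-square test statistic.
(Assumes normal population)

df = n - 1 = 22
χ² = (n-1)s²/σ₀² = 22×26.00/20 = 28.6000
Critical values: χ²_{0.975,22} = 10.982, χ²_{0.025,22} = 36.781
Rejection region: χ² < 10.982 or χ² > 36.781
Decision: fail to reject H₀

Answer: χ² = 28.6000, fail to reject H₀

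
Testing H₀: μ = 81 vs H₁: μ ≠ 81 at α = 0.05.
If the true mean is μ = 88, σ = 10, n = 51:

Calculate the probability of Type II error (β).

SE = σ/√n = 10/√51 = 1.4003
Critical values: μ₀ ± z_0.025×SE = 81 ± 1.960×1.4003
Acceptance region: (78.2554, 83.7446)
Under H₁ (μ = 88): z_high = (83.7446 - 88)/1.4003 = -3.0389, z_low = (78.2554 - 88)/1.4003 = -6.9589
β = P(not reject | H₁) = Φ(-3.0389) - Φ(-6.9589) ≈ 0.0012

Answer: β ≈ 0.0012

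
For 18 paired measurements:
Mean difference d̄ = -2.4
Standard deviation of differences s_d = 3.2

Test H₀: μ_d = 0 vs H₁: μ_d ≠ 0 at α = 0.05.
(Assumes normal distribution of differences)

df = n - 1 = 17
SE = s_d/√n = 3.2/√18 = 0.7542
t = d̄/SE = -2.4/0.7542 = -3.1822
Critical value: t_{0.025,17} = ±2.110
p-value ≈ 0.0055
Decision: reject H₀

Answer: t = -3.1822, reject H₀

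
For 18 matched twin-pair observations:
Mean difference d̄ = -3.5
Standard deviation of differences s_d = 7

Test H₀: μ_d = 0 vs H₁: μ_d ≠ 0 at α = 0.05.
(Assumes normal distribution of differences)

df = n - 1 = 17
SE = s_d/√n = 7/√18 = 1.6499
t = d̄/SE = -3.5/1.6499 = -2.1213
Critical value: t_{0.025,17} = ±2.110
p-value ≈ 0.0489
Decision: reject H₀

Answer: t = -2.1213, reject H₀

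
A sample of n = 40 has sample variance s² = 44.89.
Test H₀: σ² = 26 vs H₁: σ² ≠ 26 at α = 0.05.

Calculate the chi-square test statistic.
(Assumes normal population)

df = n - 1 = 39
χ² = (n-1)s²/σ₀² = 39×44.89/26 = 67.3350
Critical values: χ²_{0.975,39} = 23.654, χ²_{0.025,39} = 58.120
Rejection region: χ² < 23.654 or χ² > 58.120
Decision: reject H₀

Answer: χ² = 67.3350, reject H₀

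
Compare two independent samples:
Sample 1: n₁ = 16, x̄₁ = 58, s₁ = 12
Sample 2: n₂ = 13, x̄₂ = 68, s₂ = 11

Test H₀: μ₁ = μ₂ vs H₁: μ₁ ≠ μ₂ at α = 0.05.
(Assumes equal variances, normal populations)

Pooled variance: s²_p = [15×12² + 12×11²]/(27) = 133.7778
s_p = 11.5662
SE = s_p×√(1/n₁ + 1/n₂) = 11.5662×√(1/16 + 1/13) = 4.3187
t = (x̄₁ - x̄₂)/SE = (58 - 68)/4.3187 = -2.3155
df = 27, t-critical = ±2.052
Decision: reject H₀

Answer: t = -2.3155, reject H₀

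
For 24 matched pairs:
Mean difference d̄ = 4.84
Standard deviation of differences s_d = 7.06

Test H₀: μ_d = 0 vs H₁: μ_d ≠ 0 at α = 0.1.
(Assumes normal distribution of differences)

Answer: t = 3.3585, reject H₀

Derivation:
df = n - 1 = 23
SE = s_d/√n = 7.06/√24 = 1.4411
t = d̄/SE = 4.84/1.4411 = 3.3585
Critical value: t_{0.05,23} = ±1.714
p-value ≈ 0.0027
Decision: reject H₀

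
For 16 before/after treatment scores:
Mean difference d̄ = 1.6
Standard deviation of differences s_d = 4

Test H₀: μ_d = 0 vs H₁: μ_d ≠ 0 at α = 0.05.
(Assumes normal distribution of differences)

df = n - 1 = 15
SE = s_d/√n = 4/√16 = 1.0000
t = d̄/SE = 1.6/1.0000 = 1.6000
Critical value: t_{0.025,15} = ±2.131
p-value ≈ 0.1304
Decision: fail to reject H₀

Answer: t = 1.6000, fail to reject H₀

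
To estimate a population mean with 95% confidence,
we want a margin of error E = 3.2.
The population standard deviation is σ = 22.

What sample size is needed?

Answer: n = 182

Derivation:
z_0.025 = 1.960
n = (z×σ/E)² = (1.960×22/3.2)²
n = 181.5756
Round up: n = 182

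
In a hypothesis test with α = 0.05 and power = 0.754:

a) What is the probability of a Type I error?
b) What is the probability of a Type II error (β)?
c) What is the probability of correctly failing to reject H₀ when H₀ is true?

Answer: a) 0.05, b) 0.246, c) 0.95

Derivation:
a) Type I error probability = α = 0.05
b) Power = P(reject H₀ | H₁ true) = 1 - β = 0.754, so Type II error probability = β = 1 - Power = 0.246
c) P(fail to reject H₀ | H₀ true) = 1 - α = 0.95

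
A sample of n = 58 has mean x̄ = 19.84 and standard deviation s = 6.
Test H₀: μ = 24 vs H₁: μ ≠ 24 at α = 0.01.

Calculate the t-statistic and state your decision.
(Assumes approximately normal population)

df = n - 1 = 57
SE = s/√n = 6/√58 = 0.7878
t = (x̄ - μ₀)/SE = (19.84 - 24)/0.7878 = -5.2805
Critical value: t_{0.005,57} = ±2.665
p-value < 0.0001
Decision: reject H₀

Answer: t = -5.2805, reject H₀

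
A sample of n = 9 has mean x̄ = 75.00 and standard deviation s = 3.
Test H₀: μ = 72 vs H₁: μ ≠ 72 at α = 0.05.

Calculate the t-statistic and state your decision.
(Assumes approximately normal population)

Answer: t = 3.0000, reject H₀

Derivation:
df = n - 1 = 8
SE = s/√n = 3/√9 = 1.0000
t = (x̄ - μ₀)/SE = (75.00 - 72)/1.0000 = 3.0000
Critical value: t_{0.025,8} = ±2.306
p-value ≈ 0.0171
Decision: reject H₀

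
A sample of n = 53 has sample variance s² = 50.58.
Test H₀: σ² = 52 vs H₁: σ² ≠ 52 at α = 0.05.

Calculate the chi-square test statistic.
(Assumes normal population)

Answer: χ² = 50.5800, fail to reject H₀

Derivation:
df = n - 1 = 52
χ² = (n-1)s²/σ₀² = 52×50.58/52 = 50.5800
Critical values: χ²_{0.975,52} = 33.968, χ²_{0.025,52} = 73.810
Rejection region: χ² < 33.968 or χ² > 73.810
Decision: fail to reject H₀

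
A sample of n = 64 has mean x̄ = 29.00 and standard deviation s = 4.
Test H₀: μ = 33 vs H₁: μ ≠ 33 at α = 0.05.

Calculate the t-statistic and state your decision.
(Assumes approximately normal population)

Answer: t = -8.0000, reject H₀

Derivation:
df = n - 1 = 63
SE = s/√n = 4/√64 = 0.5000
t = (x̄ - μ₀)/SE = (29.00 - 33)/0.5000 = -8.0000
Critical value: t_{0.025,63} = ±1.998
p-value < 0.0001
Decision: reject H₀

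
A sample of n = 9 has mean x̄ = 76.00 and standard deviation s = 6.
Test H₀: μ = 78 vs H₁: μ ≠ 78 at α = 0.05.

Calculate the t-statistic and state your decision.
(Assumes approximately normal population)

Answer: t = -1.0000, fail to reject H₀

Derivation:
df = n - 1 = 8
SE = s/√n = 6/√9 = 2.0000
t = (x̄ - μ₀)/SE = (76.00 - 78)/2.0000 = -1.0000
Critical value: t_{0.025,8} = ±2.306
p-value ≈ 0.3466
Decision: fail to reject H₀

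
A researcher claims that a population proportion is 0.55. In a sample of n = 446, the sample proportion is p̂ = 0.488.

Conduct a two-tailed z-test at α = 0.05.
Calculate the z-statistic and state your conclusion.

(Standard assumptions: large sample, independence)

H₀: p = 0.55, H₁: p ≠ 0.55
Standard error: SE = √(p₀(1-p₀)/n) = √(0.55×0.45/446) = 0.023557
z-statistic: z = (p̂ - p₀)/SE = (0.488 - 0.55)/0.023557 = -2.6319
Critical value: z_0.025 = ±1.960
p-value = 0.0085
Decision: reject H₀ at α = 0.05

Answer: z = -2.6319, reject H₀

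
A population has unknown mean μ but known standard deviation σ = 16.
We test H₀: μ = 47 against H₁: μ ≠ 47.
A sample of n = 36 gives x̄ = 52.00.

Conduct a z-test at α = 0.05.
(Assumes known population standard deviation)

Standard error: SE = σ/√n = 16/√36 = 2.6667
z-statistic: z = (x̄ - μ₀)/SE = (52.00 - 47)/2.6667 = 1.8750
Critical value: ±1.960
p-value = 0.0608
Decision: fail to reject H₀

Answer: z = 1.8750, fail to reject H₀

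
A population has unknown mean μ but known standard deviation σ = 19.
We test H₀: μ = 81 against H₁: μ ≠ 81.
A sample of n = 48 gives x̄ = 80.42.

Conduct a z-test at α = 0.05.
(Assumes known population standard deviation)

Standard error: SE = σ/√n = 19/√48 = 2.7424
z-statistic: z = (x̄ - μ₀)/SE = (80.42 - 81)/2.7424 = -0.2115
Critical value: ±1.960
p-value = 0.8325
Decision: fail to reject H₀

Answer: z = -0.2115, fail to reject H₀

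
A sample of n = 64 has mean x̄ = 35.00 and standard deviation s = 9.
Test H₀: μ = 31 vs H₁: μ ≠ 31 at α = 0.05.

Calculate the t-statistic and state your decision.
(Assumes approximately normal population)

Answer: t = 3.5556, reject H₀

Derivation:
df = n - 1 = 63
SE = s/√n = 9/√64 = 1.1250
t = (x̄ - μ₀)/SE = (35.00 - 31)/1.1250 = 3.5556
Critical value: t_{0.025,63} = ±1.998
p-value ≈ 0.0007
Decision: reject H₀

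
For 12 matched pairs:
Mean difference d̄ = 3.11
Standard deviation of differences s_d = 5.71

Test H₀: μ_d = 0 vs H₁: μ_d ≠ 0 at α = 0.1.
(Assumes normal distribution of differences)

df = n - 1 = 11
SE = s_d/√n = 5.71/√12 = 1.6483
t = d̄/SE = 3.11/1.6483 = 1.8868
Critical value: t_{0.05,11} = ±1.796
p-value ≈ 0.0858
Decision: reject H₀

Answer: t = 1.8868, reject H₀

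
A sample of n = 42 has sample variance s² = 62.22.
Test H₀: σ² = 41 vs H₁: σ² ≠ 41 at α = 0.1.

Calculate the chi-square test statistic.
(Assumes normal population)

df = n - 1 = 41
χ² = (n-1)s²/σ₀² = 41×62.22/41 = 62.2200
Critical values: χ²_{0.95,41} = 27.326, χ²_{0.05,41} = 56.942
Rejection region: χ² < 27.326 or χ² > 56.942
Decision: reject H₀

Answer: χ² = 62.2200, reject H₀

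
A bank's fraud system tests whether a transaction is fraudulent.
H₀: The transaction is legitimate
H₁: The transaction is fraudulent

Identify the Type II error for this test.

Type I error: rejecting H₀ when it is actually true (false positive).
Type II error: failing to reject H₀ when H₁ is actually true (false negative).

Answer: Allowing a fraudulent transaction to go through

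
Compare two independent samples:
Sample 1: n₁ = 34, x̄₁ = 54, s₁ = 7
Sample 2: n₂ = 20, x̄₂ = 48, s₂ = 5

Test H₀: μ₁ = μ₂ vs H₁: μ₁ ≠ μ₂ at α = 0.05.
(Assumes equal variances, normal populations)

Pooled variance: s²_p = [33×7² + 19×5²]/(52) = 40.2308
s_p = 6.3428
SE = s_p×√(1/n₁ + 1/n₂) = 6.3428×√(1/34 + 1/20) = 1.7874
t = (x̄₁ - x̄₂)/SE = (54 - 48)/1.7874 = 3.3568
df = 52, t-critical = ±2.007
Decision: reject H₀

Answer: t = 3.3568, reject H₀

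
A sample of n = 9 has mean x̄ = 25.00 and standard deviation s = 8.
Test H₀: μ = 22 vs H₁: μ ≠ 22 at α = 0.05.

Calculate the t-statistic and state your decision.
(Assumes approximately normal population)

df = n - 1 = 8
SE = s/√n = 8/√9 = 2.6667
t = (x̄ - μ₀)/SE = (25.00 - 22)/2.6667 = 1.1250
Critical value: t_{0.025,8} = ±2.306
p-value ≈ 0.2932
Decision: fail to reject H₀

Answer: t = 1.1250, fail to reject H₀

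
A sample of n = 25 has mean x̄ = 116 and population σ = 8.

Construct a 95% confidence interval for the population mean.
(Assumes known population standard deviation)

Confidence level: 95%, α = 0.05
z_0.025 = 1.960
SE = σ/√n = 8/√25 = 1.6000
Margin of error = 1.960 × 1.6000 = 3.1360
CI: x̄ ± margin = 116 ± 3.1360
CI: (112.8640, 119.1360)

Answer: (112.8640, 119.1360)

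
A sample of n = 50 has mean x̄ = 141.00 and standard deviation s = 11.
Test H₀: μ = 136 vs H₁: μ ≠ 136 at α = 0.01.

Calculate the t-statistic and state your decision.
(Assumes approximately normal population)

Answer: t = 3.2142, reject H₀

Derivation:
df = n - 1 = 49
SE = s/√n = 11/√50 = 1.5556
t = (x̄ - μ₀)/SE = (141.00 - 136)/1.5556 = 3.2142
Critical value: t_{0.005,49} = ±2.680
p-value ≈ 0.0023
Decision: reject H₀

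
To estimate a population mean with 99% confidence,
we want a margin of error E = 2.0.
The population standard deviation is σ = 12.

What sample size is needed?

Answer: n = 239

Derivation:
z_0.005 = 2.576
n = (z×σ/E)² = (2.576×12/2.0)²
n = 238.8879
Round up: n = 239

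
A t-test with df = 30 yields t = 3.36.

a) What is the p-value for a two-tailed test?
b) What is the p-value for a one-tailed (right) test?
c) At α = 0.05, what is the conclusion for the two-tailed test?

Answer: a) 0.0021, b) 0.0011, c) reject H₀

Derivation:
Using t-distribution with df = 30:
a) Two-tailed: p = 2×P(T > 3.36) = 0.0021
b) One-tailed: p = P(T > 3.36) = 0.0011
c) 0.0021 < 0.05, reject H₀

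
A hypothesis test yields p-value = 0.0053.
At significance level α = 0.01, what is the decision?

Answer: reject H₀

Derivation:
Compare p-value to α:
0.0053 < 0.01
Decision: reject H₀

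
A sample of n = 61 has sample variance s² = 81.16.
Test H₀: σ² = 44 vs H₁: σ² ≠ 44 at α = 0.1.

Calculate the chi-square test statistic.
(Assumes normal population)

Answer: χ² = 110.6727, reject H₀

Derivation:
df = n - 1 = 60
χ² = (n-1)s²/σ₀² = 60×81.16/44 = 110.6727
Critical values: χ²_{0.95,60} = 43.188, χ²_{0.05,60} = 79.082
Rejection region: χ² < 43.188 or χ² > 79.082
Decision: reject H₀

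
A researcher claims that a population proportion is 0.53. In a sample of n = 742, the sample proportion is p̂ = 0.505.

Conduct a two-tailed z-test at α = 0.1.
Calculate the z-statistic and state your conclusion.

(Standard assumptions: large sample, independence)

H₀: p = 0.53, H₁: p ≠ 0.53
Standard error: SE = √(p₀(1-p₀)/n) = √(0.53×0.47/742) = 0.018323
z-statistic: z = (p̂ - p₀)/SE = (0.505 - 0.53)/0.018323 = -1.3644
Critical value: z_0.05 = ±1.645
p-value = 0.1724
Decision: fail to reject H₀ at α = 0.1

Answer: z = -1.3644, fail to reject H₀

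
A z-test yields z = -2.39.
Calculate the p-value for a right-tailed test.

For z = -2.39:
p = P(Z > -2.39) = 1 - Φ(-2.39) = 0.9916

Answer: p-value ≈ 0.9916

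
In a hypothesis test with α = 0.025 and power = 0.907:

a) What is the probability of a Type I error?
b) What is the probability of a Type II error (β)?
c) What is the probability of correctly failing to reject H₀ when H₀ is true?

Answer: a) 0.025, b) 0.093, c) 0.975

Derivation:
a) Type I error probability = α = 0.025
b) Power = P(reject H₀ | H₁ true) = 1 - β = 0.907, so Type II error probability = β = 1 - Power = 0.093
c) P(fail to reject H₀ | H₀ true) = 1 - α = 0.975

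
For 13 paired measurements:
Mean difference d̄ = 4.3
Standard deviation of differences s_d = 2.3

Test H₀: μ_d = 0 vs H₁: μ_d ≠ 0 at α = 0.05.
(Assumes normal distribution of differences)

df = n - 1 = 12
SE = s_d/√n = 2.3/√13 = 0.6379
t = d̄/SE = 4.3/0.6379 = 6.7409
Critical value: t_{0.025,12} = ±2.179
p-value < 0.0001
Decision: reject H₀

Answer: t = 6.7409, reject H₀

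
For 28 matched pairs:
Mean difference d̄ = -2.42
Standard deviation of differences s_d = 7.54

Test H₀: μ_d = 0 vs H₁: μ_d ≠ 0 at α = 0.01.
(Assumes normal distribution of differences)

df = n - 1 = 27
SE = s_d/√n = 7.54/√28 = 1.4249
t = d̄/SE = -2.42/1.4249 = -1.6984
Critical value: t_{0.005,27} = ±2.771
p-value ≈ 0.1009
Decision: fail to reject H₀

Answer: t = -1.6984, fail to reject H₀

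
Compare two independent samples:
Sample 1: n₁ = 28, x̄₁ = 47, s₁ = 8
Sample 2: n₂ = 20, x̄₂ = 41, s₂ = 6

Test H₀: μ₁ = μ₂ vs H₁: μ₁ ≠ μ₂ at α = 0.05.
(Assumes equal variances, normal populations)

Answer: t = 2.8302, reject H₀

Derivation:
Pooled variance: s²_p = [27×8² + 19×6²]/(46) = 52.4348
s_p = 7.2412
SE = s_p×√(1/n₁ + 1/n₂) = 7.2412×√(1/28 + 1/20) = 2.1200
t = (x̄₁ - x̄₂)/SE = (47 - 41)/2.1200 = 2.8302
df = 46, t-critical = ±2.013
Decision: reject H₀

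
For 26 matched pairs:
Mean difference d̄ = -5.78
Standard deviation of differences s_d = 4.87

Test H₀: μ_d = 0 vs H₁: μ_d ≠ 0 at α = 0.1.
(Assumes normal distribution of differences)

Answer: t = -6.0517, reject H₀

Derivation:
df = n - 1 = 25
SE = s_d/√n = 4.87/√26 = 0.9551
t = d̄/SE = -5.78/0.9551 = -6.0517
Critical value: t_{0.05,25} = ±1.708
p-value < 0.0001
Decision: reject H₀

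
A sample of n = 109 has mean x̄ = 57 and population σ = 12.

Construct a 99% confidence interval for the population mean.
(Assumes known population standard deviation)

Confidence level: 99%, α = 0.01
z_0.005 = 2.576
SE = σ/√n = 12/√109 = 1.1494
Margin of error = 2.576 × 1.1494 = 2.9609
CI: x̄ ± margin = 57 ± 2.9609
CI: (54.0391, 59.9609)

Answer: (54.0391, 59.9609)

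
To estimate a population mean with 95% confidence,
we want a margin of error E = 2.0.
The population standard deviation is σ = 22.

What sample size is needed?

z_0.025 = 1.960
n = (z×σ/E)² = (1.960×22/2.0)²
n = 464.8336
Round up: n = 465

Answer: n = 465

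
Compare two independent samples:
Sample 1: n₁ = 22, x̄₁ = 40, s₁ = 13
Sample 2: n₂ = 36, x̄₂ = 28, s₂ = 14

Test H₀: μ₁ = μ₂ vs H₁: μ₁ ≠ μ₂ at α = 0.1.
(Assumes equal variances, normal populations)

Answer: t = 3.2525, reject H₀

Derivation:
Pooled variance: s²_p = [21×13² + 35×14²]/(56) = 185.8750
s_p = 13.6336
SE = s_p×√(1/n₁ + 1/n₂) = 13.6336×√(1/22 + 1/36) = 3.6895
t = (x̄₁ - x̄₂)/SE = (40 - 28)/3.6895 = 3.2525
df = 56, t-critical = ±1.673
Decision: reject H₀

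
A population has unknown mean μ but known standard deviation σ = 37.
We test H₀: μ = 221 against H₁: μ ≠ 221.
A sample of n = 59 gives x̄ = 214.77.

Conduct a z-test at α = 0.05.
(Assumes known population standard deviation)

Standard error: SE = σ/√n = 37/√59 = 4.8170
z-statistic: z = (x̄ - μ₀)/SE = (214.77 - 221)/4.8170 = -1.2933
Critical value: ±1.960
p-value = 0.1959
Decision: fail to reject H₀

Answer: z = -1.2933, fail to reject H₀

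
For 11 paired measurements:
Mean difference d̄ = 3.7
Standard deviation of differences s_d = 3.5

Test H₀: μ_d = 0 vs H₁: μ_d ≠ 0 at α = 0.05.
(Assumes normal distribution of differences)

df = n - 1 = 10
SE = s_d/√n = 3.5/√11 = 1.0553
t = d̄/SE = 3.7/1.0553 = 3.5061
Critical value: t_{0.025,10} = ±2.228
p-value ≈ 0.0057
Decision: reject H₀

Answer: t = 3.5061, reject H₀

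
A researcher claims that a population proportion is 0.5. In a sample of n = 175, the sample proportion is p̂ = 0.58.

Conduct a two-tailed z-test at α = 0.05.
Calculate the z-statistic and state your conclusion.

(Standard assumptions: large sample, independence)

H₀: p = 0.5, H₁: p ≠ 0.5
Standard error: SE = √(p₀(1-p₀)/n) = √(0.5×0.5/175) = 0.037796
z-statistic: z = (p̂ - p₀)/SE = (0.58 - 0.5)/0.037796 = 2.1166
Critical value: z_0.025 = ±1.960
p-value = 0.0343
Decision: reject H₀ at α = 0.05

Answer: z = 2.1166, reject H₀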